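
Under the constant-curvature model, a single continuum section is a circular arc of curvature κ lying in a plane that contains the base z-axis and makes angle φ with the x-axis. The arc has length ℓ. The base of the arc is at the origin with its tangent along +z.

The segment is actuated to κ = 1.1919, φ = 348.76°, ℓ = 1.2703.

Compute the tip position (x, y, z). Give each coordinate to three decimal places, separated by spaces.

0.776 -0.154 0.838

θ = κ·ℓ = 1.1919 × 1.2703 = 1.51407 rad
ρ = (1 − cos θ)/κ = (1 − 0.05670)/1.1919 = 0.79143
z = sin θ / κ = 0.99839/1.1919 = 0.83765
x = ρ cos φ = 0.79143 × cos(348.76°) = 0.77625
y = ρ sin φ = 0.79143 × sin(348.76°) = -0.15426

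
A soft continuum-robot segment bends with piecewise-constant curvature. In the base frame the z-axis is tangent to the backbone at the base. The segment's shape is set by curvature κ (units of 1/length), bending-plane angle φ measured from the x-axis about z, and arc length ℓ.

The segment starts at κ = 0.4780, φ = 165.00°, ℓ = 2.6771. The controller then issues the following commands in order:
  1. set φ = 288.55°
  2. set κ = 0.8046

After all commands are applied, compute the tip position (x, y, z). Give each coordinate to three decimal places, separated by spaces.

0.613 -1.827 1.037

initial: κ=0.4780, φ=165.00°, ℓ=2.6771
cmd 1: set φ=288.55° → (κ,φ,ℓ)=(0.4780,288.55°,2.6771) → tip=(0.4745,-1.4140,2.0040)
cmd 2: set κ=0.8046 → (κ,φ,ℓ)=(0.8046,288.55°,2.6771) → tip=(0.6131,-1.8272,1.0374)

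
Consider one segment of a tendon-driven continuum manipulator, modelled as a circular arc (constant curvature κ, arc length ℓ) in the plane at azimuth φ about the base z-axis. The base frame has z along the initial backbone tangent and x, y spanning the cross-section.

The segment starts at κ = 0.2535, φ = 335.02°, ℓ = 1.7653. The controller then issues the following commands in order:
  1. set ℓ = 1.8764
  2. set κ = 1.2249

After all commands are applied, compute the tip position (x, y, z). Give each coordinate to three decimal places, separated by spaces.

initial: κ=0.2535, φ=335.02°, ℓ=1.7653
cmd 1: set ℓ=1.8764 → (κ,φ,ℓ)=(0.2535,335.02°,1.8764) → tip=(0.3970,-0.1849,1.8064)
cmd 2: set κ=1.2249 → (κ,φ,ℓ)=(1.2249,335.02°,1.8764) → tip=(1.2322,-0.5741,0.6097)

1.232 -0.574 0.610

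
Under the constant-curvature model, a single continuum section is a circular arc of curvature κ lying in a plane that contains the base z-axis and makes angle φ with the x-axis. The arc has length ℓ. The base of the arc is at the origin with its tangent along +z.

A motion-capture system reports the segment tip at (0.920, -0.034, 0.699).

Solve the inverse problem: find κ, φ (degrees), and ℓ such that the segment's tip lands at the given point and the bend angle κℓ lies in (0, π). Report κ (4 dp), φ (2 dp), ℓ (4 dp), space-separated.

ρ = √(x²+y²) = √(0.920² + -0.034²) = 0.92063
φ = atan2(y, x) mod 360° = atan2(-0.034, 0.920) = 357.8835°
|p|² = ρ² + z² = 0.92063² + 0.699² = 1.33616
κ = 2ρ / |p|² = 2×0.92063 / 1.33616 = 1.37802
θ = 2·atan2(ρ, z) = 2·atan2(0.92063, 0.699) = 1.84278 rad
ℓ = θ/κ = 1.84278/1.37802 = 1.33727

1.3780 357.88 1.3373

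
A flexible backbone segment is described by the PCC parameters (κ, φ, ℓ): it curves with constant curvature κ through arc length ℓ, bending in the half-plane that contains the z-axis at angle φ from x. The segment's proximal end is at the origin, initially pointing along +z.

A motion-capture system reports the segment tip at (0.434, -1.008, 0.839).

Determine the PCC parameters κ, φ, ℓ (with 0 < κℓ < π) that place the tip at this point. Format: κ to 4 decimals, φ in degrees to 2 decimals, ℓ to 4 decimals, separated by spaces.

ρ = √(x²+y²) = √(0.434² + -1.008²) = 1.09746
φ = atan2(y, x) mod 360° = atan2(-1.008, 0.434) = 293.2946°
|p|² = ρ² + z² = 1.09746² + 0.839² = 1.90834
κ = 2ρ / |p|² = 2×1.09746 / 1.90834 = 1.15017
θ = 2·atan2(ρ, z) = 2·atan2(1.09746, 0.839) = 1.83617 rad
ℓ = θ/κ = 1.83617/1.15017 = 1.59643

1.1502 293.29 1.5964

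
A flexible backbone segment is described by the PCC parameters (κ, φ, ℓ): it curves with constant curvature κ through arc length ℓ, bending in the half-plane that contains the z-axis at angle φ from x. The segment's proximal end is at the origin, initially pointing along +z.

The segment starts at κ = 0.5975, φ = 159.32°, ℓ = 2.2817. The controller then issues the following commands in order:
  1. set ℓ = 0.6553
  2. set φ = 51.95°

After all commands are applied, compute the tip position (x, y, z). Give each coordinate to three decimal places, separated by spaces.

0.078 0.100 0.639

initial: κ=0.5975, φ=159.32°, ℓ=2.2817
cmd 1: set ℓ=0.6553 → (κ,φ,ℓ)=(0.5975,159.32°,0.6553) → tip=(-0.1185,0.0447,0.6387)
cmd 2: set φ=51.95° → (κ,φ,ℓ)=(0.5975,51.95°,0.6553) → tip=(0.0781,0.0997,0.6387)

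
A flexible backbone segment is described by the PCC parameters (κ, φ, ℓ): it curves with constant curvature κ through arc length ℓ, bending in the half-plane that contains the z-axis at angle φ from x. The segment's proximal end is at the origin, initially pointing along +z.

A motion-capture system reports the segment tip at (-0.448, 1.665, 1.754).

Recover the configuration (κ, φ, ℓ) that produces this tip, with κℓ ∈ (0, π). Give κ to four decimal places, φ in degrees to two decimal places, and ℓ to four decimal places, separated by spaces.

0.5700 105.06 2.7255

ρ = √(x²+y²) = √(-0.448² + 1.665²) = 1.72422
φ = atan2(y, x) mod 360° = atan2(1.665, -0.448) = 105.0598°
|p|² = ρ² + z² = 1.72422² + 1.754² = 6.04945
κ = 2ρ / |p|² = 2×1.72422 / 6.04945 = 0.57004
θ = 2·atan2(ρ, z) = 2·atan2(1.72422, 1.754) = 1.55367 rad
ℓ = θ/κ = 1.55367/0.57004 = 2.72554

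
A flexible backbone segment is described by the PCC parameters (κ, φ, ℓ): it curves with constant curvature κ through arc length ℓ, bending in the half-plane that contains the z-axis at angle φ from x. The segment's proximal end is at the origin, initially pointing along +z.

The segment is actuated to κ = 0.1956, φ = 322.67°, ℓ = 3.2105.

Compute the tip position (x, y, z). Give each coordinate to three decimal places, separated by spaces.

0.776 -0.591 3.004

θ = κ·ℓ = 0.1956 × 3.2105 = 0.62797 rad
ρ = (1 − cos θ)/κ = (1 − 0.80922)/0.1956 = 0.97536
z = sin θ / κ = 0.58751/0.1956 = 3.00361
x = ρ cos φ = 0.97536 × cos(322.67°) = 0.77556
y = ρ sin φ = 0.97536 × sin(322.67°) = -0.59146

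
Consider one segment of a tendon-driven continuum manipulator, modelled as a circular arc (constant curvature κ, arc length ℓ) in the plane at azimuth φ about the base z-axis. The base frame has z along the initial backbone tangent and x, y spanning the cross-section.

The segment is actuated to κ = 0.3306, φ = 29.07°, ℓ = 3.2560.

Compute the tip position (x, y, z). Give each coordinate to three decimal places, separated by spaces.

1.389 0.772 2.663

θ = κ·ℓ = 0.3306 × 3.2560 = 1.07643 rad
ρ = (1 − cos θ)/κ = (1 − 0.47447)/0.3306 = 1.58962
z = sin θ / κ = 0.88027/0.3306 = 2.66265
x = ρ cos φ = 1.58962 × cos(29.07°) = 1.38937
y = ρ sin φ = 1.58962 × sin(29.07°) = 0.77236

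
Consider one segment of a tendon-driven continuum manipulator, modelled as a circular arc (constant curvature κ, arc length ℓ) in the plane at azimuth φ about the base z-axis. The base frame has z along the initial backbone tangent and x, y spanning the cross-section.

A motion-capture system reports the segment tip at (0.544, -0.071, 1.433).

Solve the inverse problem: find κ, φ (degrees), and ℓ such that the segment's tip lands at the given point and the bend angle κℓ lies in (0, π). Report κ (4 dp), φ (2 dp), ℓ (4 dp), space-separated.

0.4660 352.56 1.5692

ρ = √(x²+y²) = √(0.544² + -0.071²) = 0.54861
φ = atan2(y, x) mod 360° = atan2(-0.071, 0.544) = 352.5641°
|p|² = ρ² + z² = 0.54861² + 1.433² = 2.35447
κ = 2ρ / |p|² = 2×0.54861 / 2.35447 = 0.46602
θ = 2·atan2(ρ, z) = 2·atan2(0.54861, 1.433) = 0.73126 rad
ℓ = θ/κ = 0.73126/0.46602 = 1.56916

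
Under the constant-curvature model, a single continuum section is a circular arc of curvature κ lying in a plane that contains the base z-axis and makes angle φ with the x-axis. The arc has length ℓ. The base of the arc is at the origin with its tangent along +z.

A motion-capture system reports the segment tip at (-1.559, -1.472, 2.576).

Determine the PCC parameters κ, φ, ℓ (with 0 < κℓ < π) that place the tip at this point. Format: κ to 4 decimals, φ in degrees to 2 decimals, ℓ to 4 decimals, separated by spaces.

ρ = √(x²+y²) = √(-1.559² + -1.472²) = 2.14412
φ = atan2(y, x) mod 360° = atan2(-1.472, -1.559) = 223.3559°
|p|² = ρ² + z² = 2.14412² + 2.576² = 11.23304
κ = 2ρ / |p|² = 2×2.14412 / 11.23304 = 0.38175
θ = 2·atan2(ρ, z) = 2·atan2(2.14412, 2.576) = 1.38831 rad
ℓ = θ/κ = 1.38831/0.38175 = 3.63667

0.3818 223.36 3.6367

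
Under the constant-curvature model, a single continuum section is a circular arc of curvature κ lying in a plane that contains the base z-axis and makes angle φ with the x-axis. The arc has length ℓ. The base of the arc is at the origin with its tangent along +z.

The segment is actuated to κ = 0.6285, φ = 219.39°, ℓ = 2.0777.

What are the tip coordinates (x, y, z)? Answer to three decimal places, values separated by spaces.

θ = κ·ℓ = 0.6285 × 2.0777 = 1.30583 rad
ρ = (1 − cos θ)/κ = (1 − 0.26187)/0.6285 = 1.17443
z = sin θ / κ = 0.96510/0.6285 = 1.53556
x = ρ cos φ = 1.17443 × cos(219.39°) = -0.90765
y = ρ sin φ = 1.17443 × sin(219.39°) = -0.74529

-0.908 -0.745 1.536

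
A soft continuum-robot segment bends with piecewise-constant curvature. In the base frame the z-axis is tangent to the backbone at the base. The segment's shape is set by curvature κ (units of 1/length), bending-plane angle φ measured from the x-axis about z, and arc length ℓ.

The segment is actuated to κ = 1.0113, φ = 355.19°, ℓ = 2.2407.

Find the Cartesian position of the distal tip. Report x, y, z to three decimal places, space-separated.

θ = κ·ℓ = 1.0113 × 2.2407 = 2.26602 rad
ρ = (1 − cos θ)/κ = (1 − -0.64056)/1.0113 = 1.62223
z = sin θ / κ = 0.76791/1.0113 = 0.75933
x = ρ cos φ = 1.62223 × cos(355.19°) = 1.61651
y = ρ sin φ = 1.62223 × sin(355.19°) = -0.13603

1.617 -0.136 0.759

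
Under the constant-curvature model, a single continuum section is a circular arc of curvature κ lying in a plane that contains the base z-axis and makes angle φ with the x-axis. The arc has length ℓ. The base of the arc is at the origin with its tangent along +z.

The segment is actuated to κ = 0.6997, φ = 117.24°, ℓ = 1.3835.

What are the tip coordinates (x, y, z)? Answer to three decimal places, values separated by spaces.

θ = κ·ℓ = 0.6997 × 1.3835 = 0.96803 rad
ρ = (1 − cos θ)/κ = (1 − 0.56692)/0.6997 = 0.61895
z = sin θ / κ = 0.82377/0.6997 = 1.17732
x = ρ cos φ = 0.61895 × cos(117.24°) = -0.28331
y = ρ sin φ = 0.61895 × sin(117.24°) = 0.55031

-0.283 0.550 1.177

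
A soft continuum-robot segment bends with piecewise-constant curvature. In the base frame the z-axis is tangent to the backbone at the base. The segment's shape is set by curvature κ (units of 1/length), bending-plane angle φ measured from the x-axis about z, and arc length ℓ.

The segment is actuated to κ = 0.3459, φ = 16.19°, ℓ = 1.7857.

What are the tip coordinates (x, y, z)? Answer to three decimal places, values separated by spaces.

0.513 0.149 1.674

θ = κ·ℓ = 0.3459 × 1.7857 = 0.61767 rad
ρ = (1 − cos θ)/κ = (1 − 0.81523)/0.3459 = 0.53418
z = sin θ / κ = 0.57914/0.3459 = 1.67430
x = ρ cos φ = 0.53418 × cos(16.19°) = 0.51299
y = ρ sin φ = 0.53418 × sin(16.19°) = 0.14894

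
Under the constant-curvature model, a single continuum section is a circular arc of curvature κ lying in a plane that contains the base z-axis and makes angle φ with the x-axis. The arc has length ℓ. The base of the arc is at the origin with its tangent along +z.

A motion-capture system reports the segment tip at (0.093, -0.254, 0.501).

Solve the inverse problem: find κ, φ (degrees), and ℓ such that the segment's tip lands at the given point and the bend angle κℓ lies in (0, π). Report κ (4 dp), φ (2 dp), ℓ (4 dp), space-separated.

1.6688 290.11 0.5933

ρ = √(x²+y²) = √(0.093² + -0.254²) = 0.27049
φ = atan2(y, x) mod 360° = atan2(-0.254, 0.093) = 290.1098°
|p|² = ρ² + z² = 0.27049² + 0.501² = 0.32417
κ = 2ρ / |p|² = 2×0.27049 / 0.32417 = 1.66884
θ = 2·atan2(ρ, z) = 2·atan2(0.27049, 0.501) = 0.99011 rad
ℓ = θ/κ = 0.99011/1.66884 = 0.59329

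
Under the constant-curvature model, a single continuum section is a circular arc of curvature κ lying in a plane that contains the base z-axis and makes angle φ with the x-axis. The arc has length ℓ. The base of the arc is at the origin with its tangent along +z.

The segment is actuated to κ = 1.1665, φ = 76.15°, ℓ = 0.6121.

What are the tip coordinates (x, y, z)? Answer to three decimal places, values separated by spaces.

θ = κ·ℓ = 1.1665 × 0.6121 = 0.71401 rad
ρ = (1 − cos θ)/κ = (1 − 0.75574)/1.1665 = 0.20940
z = sin θ / κ = 0.65487/1.1665 = 0.56140
x = ρ cos φ = 0.20940 × cos(76.15°) = 0.05013
y = ρ sin φ = 0.20940 × sin(76.15°) = 0.20331

0.050 0.203 0.561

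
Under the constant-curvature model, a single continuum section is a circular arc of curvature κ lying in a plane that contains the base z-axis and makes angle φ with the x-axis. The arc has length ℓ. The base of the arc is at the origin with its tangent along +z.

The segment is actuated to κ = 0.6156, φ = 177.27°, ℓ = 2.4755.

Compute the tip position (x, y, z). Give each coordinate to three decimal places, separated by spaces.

-1.547 0.074 1.623

θ = κ·ℓ = 0.6156 × 2.4755 = 1.52392 rad
ρ = (1 − cos θ)/κ = (1 − 0.04686)/0.6156 = 1.54831
z = sin θ / κ = 0.99890/0.6156 = 1.62265
x = ρ cos φ = 1.54831 × cos(177.27°) = -1.54655
y = ρ sin φ = 1.54831 × sin(177.27°) = 0.07375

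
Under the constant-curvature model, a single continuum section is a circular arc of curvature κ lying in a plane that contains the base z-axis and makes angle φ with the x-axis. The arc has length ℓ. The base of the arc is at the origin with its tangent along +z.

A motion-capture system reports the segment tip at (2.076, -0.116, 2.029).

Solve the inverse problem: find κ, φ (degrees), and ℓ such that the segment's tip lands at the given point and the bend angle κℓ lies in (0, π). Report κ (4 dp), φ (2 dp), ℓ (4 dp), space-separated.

ρ = √(x²+y²) = √(2.076² + -0.116²) = 2.07924
φ = atan2(y, x) mod 360° = atan2(-0.116, 2.076) = 356.8018°
|p|² = ρ² + z² = 2.07924² + 2.029² = 8.44007
κ = 2ρ / |p|² = 2×2.07924 / 8.44007 = 0.49271
θ = 2·atan2(ρ, z) = 2·atan2(2.07924, 2.029) = 1.59525 rad
ℓ = θ/κ = 1.59525/0.49271 = 3.23774

0.4927 356.80 3.2377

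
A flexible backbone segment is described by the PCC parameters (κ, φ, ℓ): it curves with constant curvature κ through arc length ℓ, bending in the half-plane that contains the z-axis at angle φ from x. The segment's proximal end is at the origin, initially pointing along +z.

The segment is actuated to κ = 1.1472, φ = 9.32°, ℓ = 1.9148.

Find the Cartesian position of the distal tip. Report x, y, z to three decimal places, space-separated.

1.364 0.224 0.706

θ = κ·ℓ = 1.1472 × 1.9148 = 2.19666 rad
ρ = (1 − cos θ)/κ = (1 − -0.58580)/1.1472 = 1.38232
z = sin θ / κ = 0.81046/1.1472 = 0.70647
x = ρ cos φ = 1.38232 × cos(9.32°) = 1.36407
y = ρ sin φ = 1.38232 × sin(9.32°) = 0.22386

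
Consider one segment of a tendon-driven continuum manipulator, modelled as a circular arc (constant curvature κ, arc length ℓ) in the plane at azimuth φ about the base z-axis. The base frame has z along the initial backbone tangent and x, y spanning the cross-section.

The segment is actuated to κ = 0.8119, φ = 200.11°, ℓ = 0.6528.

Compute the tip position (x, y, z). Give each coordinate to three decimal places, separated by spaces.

θ = κ·ℓ = 0.8119 × 0.6528 = 0.53001 rad
ρ = (1 − cos θ)/κ = (1 − 0.86280)/0.8119 = 0.16898
z = sin θ / κ = 0.50554/0.8119 = 0.62266
x = ρ cos φ = 0.16898 × cos(200.11°) = -0.15868
y = ρ sin φ = 0.16898 × sin(200.11°) = -0.05810

-0.159 -0.058 0.623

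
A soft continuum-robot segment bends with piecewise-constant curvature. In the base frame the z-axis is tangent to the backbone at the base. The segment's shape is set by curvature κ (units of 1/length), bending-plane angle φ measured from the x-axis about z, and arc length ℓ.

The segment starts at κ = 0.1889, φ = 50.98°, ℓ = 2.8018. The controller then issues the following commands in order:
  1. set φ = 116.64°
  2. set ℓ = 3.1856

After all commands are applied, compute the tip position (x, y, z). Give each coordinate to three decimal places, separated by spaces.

-0.417 0.831 2.997

initial: κ=0.1889, φ=50.98°, ℓ=2.8018
cmd 1: set φ=116.64° → (κ,φ,ℓ)=(0.1889,116.64°,2.8018) → tip=(-0.3248,0.6474,2.6728)
cmd 2: set ℓ=3.1856 → (κ,φ,ℓ)=(0.1889,116.64°,3.1856) → tip=(-0.4170,0.8312,2.9968)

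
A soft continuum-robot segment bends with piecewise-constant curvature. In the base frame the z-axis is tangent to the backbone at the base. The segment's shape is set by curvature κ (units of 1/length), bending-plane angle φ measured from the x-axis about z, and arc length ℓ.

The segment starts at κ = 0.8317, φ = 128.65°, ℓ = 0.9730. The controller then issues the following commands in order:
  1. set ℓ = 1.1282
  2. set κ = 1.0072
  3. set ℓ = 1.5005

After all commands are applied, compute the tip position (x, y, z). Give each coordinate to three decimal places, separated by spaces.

initial: κ=0.8317, φ=128.65°, ℓ=0.9730
cmd 1: set ℓ=1.1282 → (κ,φ,ℓ)=(0.8317,128.65°,1.1282) → tip=(-0.3070,0.3839,0.9698)
cmd 2: set κ=1.0072 → (κ,φ,ℓ)=(1.0072,128.65°,1.1282) → tip=(-0.3591,0.4490,0.9006)
cmd 3: set ℓ=1.5005 → (κ,φ,ℓ)=(1.0072,128.65°,1.5005) → tip=(-0.5832,0.7293,0.9911)

-0.583 0.729 0.991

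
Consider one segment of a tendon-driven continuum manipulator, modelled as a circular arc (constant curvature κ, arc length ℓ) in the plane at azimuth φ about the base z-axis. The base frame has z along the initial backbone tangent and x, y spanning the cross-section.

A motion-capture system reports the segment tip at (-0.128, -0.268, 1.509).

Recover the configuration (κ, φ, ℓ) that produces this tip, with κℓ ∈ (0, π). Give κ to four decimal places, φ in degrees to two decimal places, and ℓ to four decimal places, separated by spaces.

0.2511 244.47 1.5477

ρ = √(x²+y²) = √(-0.128² + -0.268²) = 0.29700
φ = atan2(y, x) mod 360° = atan2(-0.268, -0.128) = 244.4703°
|p|² = ρ² + z² = 0.29700² + 1.509² = 2.36529
κ = 2ρ / |p|² = 2×0.29700 / 2.36529 = 0.25113
θ = 2·atan2(ρ, z) = 2·atan2(0.29700, 1.509) = 0.38867 rad
ℓ = θ/κ = 0.38867/0.25113 = 1.54767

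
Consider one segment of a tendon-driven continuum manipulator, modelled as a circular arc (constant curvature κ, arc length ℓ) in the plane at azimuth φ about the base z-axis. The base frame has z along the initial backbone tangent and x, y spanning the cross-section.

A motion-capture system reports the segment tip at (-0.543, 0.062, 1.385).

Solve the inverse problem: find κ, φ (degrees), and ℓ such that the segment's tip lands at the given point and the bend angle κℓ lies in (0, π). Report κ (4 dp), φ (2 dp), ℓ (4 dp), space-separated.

0.4931 173.49 1.5246

ρ = √(x²+y²) = √(-0.543² + 0.062²) = 0.54653
φ = atan2(y, x) mod 360° = atan2(0.062, -0.543) = 173.4862°
|p|² = ρ² + z² = 0.54653² + 1.385² = 2.21692
κ = 2ρ / |p|² = 2×0.54653 / 2.21692 = 0.49305
θ = 2·atan2(ρ, z) = 2·atan2(0.54653, 1.385) = 0.75169 rad
ℓ = θ/κ = 0.75169/0.49305 = 1.52457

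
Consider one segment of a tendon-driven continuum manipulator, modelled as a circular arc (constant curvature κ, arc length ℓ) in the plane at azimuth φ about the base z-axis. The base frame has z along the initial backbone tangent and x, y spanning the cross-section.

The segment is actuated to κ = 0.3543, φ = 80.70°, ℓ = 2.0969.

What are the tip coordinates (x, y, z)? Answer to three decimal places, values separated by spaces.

0.120 0.734 1.909

θ = κ·ℓ = 0.3543 × 2.0969 = 0.74293 rad
ρ = (1 − cos θ)/κ = (1 − 0.73649)/0.3543 = 0.74375
z = sin θ / κ = 0.67645/0.3543 = 1.90926
x = ρ cos φ = 0.74375 × cos(80.70°) = 0.12019
y = ρ sin φ = 0.74375 × sin(80.70°) = 0.73398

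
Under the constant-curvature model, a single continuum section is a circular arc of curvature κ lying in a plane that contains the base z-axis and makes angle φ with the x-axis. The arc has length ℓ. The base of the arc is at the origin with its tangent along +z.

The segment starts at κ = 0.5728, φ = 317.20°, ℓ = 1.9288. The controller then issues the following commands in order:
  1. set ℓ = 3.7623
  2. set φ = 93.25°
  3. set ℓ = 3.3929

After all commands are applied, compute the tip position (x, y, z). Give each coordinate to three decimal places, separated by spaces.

initial: κ=0.5728, φ=317.20°, ℓ=1.9288
cmd 1: set ℓ=3.7623 → (κ,φ,ℓ)=(0.5728,317.20°,3.7623) → tip=(1.9875,-1.8404,1.4562)
cmd 2: set φ=93.25° → (κ,φ,ℓ)=(0.5728,93.25°,3.7623) → tip=(-0.1536,2.7044,1.4562)
cmd 3: set ℓ=3.3929 → (κ,φ,ℓ)=(0.5728,93.25°,3.3929) → tip=(-0.1350,2.3776,1.6260)

-0.135 2.378 1.626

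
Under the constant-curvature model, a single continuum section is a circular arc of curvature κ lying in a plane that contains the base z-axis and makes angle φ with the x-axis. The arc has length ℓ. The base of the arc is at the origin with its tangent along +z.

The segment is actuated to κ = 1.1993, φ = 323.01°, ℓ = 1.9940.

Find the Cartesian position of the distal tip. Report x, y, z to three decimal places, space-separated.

θ = κ·ℓ = 1.1993 × 1.9940 = 2.39140 rad
ρ = (1 − cos θ)/κ = (1 − -0.73156)/1.1993 = 1.44381
z = sin θ / κ = 0.68178/1.1993 = 0.56848
x = ρ cos φ = 1.44381 × cos(323.01°) = 1.15323
y = ρ sin φ = 1.44381 × sin(323.01°) = -0.86870

1.153 -0.869 0.568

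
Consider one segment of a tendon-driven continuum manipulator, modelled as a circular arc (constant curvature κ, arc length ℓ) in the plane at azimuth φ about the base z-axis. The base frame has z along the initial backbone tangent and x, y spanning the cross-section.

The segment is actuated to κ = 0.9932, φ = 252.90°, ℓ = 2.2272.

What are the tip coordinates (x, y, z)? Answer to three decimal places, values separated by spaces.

θ = κ·ℓ = 0.9932 × 2.2272 = 2.21206 rad
ρ = (1 − cos θ)/κ = (1 − -0.59820)/0.9932 = 1.60915
z = sin θ / κ = 0.80134/0.9932 = 0.80683
x = ρ cos φ = 1.60915 × cos(252.90°) = -0.47315
y = ρ sin φ = 1.60915 × sin(252.90°) = -1.53801

-0.473 -1.538 0.807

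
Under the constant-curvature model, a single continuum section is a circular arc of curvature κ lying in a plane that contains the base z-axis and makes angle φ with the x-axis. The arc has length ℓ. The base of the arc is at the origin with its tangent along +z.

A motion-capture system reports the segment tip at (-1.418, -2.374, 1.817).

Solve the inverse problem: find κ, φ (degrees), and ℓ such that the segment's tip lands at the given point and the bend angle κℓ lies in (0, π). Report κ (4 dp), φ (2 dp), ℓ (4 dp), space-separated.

0.5052 239.15 3.9174

ρ = √(x²+y²) = √(-1.418² + -2.374²) = 2.76525
φ = atan2(y, x) mod 360° = atan2(-2.374, -1.418) = 239.1500°
|p|² = ρ² + z² = 2.76525² + 1.817² = 10.94809
κ = 2ρ / |p|² = 2×2.76525 / 10.94809 = 0.50516
θ = 2·atan2(ρ, z) = 2·atan2(2.76525, 1.817) = 1.97891 rad
ℓ = θ/κ = 1.97891/0.50516 = 3.91743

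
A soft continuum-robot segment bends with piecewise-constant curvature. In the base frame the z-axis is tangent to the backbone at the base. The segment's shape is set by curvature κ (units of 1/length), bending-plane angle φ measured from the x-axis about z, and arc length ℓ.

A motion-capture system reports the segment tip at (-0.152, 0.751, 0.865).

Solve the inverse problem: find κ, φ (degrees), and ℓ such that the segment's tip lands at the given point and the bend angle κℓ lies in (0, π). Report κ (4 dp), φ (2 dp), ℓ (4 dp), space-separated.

ρ = √(x²+y²) = √(-0.152² + 0.751²) = 0.76623
φ = atan2(y, x) mod 360° = atan2(0.751, -0.152) = 101.4419°
|p|² = ρ² + z² = 0.76623² + 0.865² = 1.33533
κ = 2ρ / |p|² = 2×0.76623 / 1.33533 = 1.14762
θ = 2·atan2(ρ, z) = 2·atan2(0.76623, 0.865) = 1.44984 rad
ℓ = θ/κ = 1.44984/1.14762 = 1.26334

1.1476 101.44 1.2633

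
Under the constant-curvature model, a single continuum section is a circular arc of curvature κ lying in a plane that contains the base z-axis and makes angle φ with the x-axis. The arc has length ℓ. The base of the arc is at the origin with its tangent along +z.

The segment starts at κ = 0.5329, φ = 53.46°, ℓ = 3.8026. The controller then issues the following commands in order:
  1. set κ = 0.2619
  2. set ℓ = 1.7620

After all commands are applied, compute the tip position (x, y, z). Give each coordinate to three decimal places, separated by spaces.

initial: κ=0.5329, φ=53.46°, ℓ=3.8026
cmd 1: set κ=0.2619 → (κ,φ,ℓ)=(0.2619,53.46°,3.8026) → tip=(1.0372,1.3997,3.2045)
cmd 2: set ℓ=1.7620 → (κ,φ,ℓ)=(0.2619,53.46°,1.7620) → tip=(0.2378,0.3209,1.7001)

0.238 0.321 1.700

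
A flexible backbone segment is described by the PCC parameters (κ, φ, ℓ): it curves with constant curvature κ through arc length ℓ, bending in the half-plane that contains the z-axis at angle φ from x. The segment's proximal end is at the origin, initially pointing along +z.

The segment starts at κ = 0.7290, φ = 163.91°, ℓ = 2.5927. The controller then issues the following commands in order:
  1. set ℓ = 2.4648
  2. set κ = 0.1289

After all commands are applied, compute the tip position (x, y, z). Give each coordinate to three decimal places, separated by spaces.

-0.373 0.108 2.424

initial: κ=0.7290, φ=163.91°, ℓ=2.5927
cmd 1: set ℓ=2.4648 → (κ,φ,ℓ)=(0.7290,163.91°,2.4648) → tip=(-1.6134,0.4654,1.3368)
cmd 2: set κ=0.1289 → (κ,φ,ℓ)=(0.1289,163.91°,2.4648) → tip=(-0.3731,0.1076,2.4235)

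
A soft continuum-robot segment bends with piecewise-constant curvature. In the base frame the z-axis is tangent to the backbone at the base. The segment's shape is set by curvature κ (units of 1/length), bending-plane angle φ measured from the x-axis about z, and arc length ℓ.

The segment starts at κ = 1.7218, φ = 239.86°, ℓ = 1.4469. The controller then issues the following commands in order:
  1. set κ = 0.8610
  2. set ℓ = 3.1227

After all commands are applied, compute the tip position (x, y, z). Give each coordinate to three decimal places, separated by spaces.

-1.108 -1.908 0.508

initial: κ=1.7218, φ=239.86°, ℓ=1.4469
cmd 1: set κ=0.8610 → (κ,φ,ℓ)=(0.8610,239.86°,1.4469) → tip=(-0.3970,-0.6837,1.1006)
cmd 2: set ℓ=3.1227 → (κ,φ,ℓ)=(0.8610,239.86°,3.1227) → tip=(-1.1075,-1.9075,0.5083)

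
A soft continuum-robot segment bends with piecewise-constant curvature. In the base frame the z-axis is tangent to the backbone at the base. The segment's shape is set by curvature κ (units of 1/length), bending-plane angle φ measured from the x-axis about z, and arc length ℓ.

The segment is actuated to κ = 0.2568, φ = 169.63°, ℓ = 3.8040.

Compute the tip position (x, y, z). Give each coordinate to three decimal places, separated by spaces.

θ = κ·ℓ = 0.2568 × 3.8040 = 0.97687 rad
ρ = (1 − cos θ)/κ = (1 − 0.55962)/0.2568 = 1.71487
z = sin θ / κ = 0.82875/0.2568 = 3.22721
x = ρ cos φ = 1.71487 × cos(169.63°) = -1.68686
y = ρ sin φ = 1.71487 × sin(169.63°) = 0.30868

-1.687 0.309 3.227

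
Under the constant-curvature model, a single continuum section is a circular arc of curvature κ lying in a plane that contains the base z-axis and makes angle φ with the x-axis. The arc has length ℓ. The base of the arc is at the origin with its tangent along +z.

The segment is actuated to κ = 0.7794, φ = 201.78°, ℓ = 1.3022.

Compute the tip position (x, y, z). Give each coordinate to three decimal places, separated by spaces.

θ = κ·ℓ = 0.7794 × 1.3022 = 1.01493 rad
ρ = (1 − cos θ)/κ = (1 − 0.52768)/0.7794 = 0.60601
z = sin θ / κ = 0.84945/0.7794 = 1.08987
x = ρ cos φ = 0.60601 × cos(201.78°) = -0.56275
y = ρ sin φ = 0.60601 × sin(201.78°) = -0.22486

-0.563 -0.225 1.090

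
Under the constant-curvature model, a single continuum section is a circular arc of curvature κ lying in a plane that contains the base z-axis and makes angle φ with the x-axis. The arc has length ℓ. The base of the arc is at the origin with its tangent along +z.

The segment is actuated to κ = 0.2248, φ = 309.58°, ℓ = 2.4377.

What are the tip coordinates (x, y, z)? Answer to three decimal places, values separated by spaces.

0.415 -0.502 2.318

θ = κ·ℓ = 0.2248 × 2.4377 = 0.54799 rad
ρ = (1 − cos θ)/κ = (1 − 0.85357)/0.2248 = 0.65138
z = sin θ / κ = 0.52098/0.2248 = 2.31751
x = ρ cos φ = 0.65138 × cos(309.58°) = 0.41503
y = ρ sin φ = 0.65138 × sin(309.58°) = -0.50204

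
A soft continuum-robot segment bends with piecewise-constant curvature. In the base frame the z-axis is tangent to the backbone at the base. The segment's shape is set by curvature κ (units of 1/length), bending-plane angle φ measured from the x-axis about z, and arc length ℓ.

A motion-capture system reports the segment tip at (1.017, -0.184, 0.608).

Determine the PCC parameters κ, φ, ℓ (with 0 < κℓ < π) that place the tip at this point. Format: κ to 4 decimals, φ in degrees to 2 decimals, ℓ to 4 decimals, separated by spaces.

ρ = √(x²+y²) = √(1.017² + -0.184²) = 1.03351
φ = atan2(y, x) mod 360° = atan2(-0.184, 1.017) = 349.7447°
|p|² = ρ² + z² = 1.03351² + 0.608² = 1.43781
κ = 2ρ / |p|² = 2×1.03351 / 1.43781 = 1.43762
θ = 2·atan2(ρ, z) = 2·atan2(1.03351, 0.608) = 2.07807 rad
ℓ = θ/κ = 2.07807/1.43762 = 1.44549

1.4376 349.74 1.4455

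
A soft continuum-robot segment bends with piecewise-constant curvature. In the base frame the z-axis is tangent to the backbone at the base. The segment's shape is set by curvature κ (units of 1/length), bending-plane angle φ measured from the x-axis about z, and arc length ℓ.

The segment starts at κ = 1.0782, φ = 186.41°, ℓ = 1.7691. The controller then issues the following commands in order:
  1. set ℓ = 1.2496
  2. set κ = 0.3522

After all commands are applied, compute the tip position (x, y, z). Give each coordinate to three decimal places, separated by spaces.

initial: κ=1.0782, φ=186.41°, ℓ=1.7691
cmd 1: set ℓ=1.2496 → (κ,φ,ℓ)=(1.0782,186.41°,1.2496) → tip=(-0.7174,-0.0806,0.9044)
cmd 2: set κ=0.3522 → (κ,φ,ℓ)=(0.3522,186.41°,1.2496) → tip=(-0.2689,-0.0302,1.2096)

-0.269 -0.030 1.210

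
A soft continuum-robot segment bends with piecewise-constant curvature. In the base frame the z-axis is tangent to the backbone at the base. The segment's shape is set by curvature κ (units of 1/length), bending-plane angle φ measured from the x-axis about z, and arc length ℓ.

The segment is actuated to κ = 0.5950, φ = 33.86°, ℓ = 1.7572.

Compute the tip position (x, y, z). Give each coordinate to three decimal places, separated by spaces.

θ = κ·ℓ = 0.5950 × 1.7572 = 1.04553 rad
ρ = (1 − cos θ)/κ = (1 − 0.50144)/0.5950 = 0.83792
z = sin θ / κ = 0.86519/0.5950 = 1.45410
x = ρ cos φ = 0.83792 × cos(33.86°) = 0.69581
y = ρ sin φ = 0.83792 × sin(33.86°) = 0.46686

0.696 0.467 1.454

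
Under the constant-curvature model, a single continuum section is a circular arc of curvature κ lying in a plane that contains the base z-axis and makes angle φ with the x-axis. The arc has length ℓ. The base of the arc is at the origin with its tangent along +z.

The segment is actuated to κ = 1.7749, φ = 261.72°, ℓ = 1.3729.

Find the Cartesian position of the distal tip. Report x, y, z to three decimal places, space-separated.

-0.143 -0.982 0.365

θ = κ·ℓ = 1.7749 × 1.3729 = 2.43676 rad
ρ = (1 − cos θ)/κ = (1 − -0.76172)/1.7749 = 0.99257
z = sin θ / κ = 0.64791/1.7749 = 0.36504
x = ρ cos φ = 0.99257 × cos(261.72°) = -0.14294
y = ρ sin φ = 0.99257 × sin(261.72°) = -0.98223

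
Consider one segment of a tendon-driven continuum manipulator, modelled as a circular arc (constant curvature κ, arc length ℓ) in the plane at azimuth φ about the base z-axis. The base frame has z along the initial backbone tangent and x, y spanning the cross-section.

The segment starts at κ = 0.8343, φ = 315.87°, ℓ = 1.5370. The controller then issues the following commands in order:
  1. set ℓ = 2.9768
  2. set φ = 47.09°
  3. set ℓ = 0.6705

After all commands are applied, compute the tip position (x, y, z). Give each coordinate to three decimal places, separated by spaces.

initial: κ=0.8343, φ=315.87°, ℓ=1.5370
cmd 1: set ℓ=2.9768 → (κ,φ,ℓ)=(0.8343,315.87°,2.9768) → tip=(1.5410,-1.4949,0.7330)
cmd 2: set φ=47.09° → (κ,φ,ℓ)=(0.8343,47.09°,2.9768) → tip=(1.4617,1.5725,0.7330)
cmd 3: set ℓ=0.6705 → (κ,φ,ℓ)=(0.8343,47.09°,0.6705) → tip=(0.1244,0.1338,0.6361)

0.124 0.134 0.636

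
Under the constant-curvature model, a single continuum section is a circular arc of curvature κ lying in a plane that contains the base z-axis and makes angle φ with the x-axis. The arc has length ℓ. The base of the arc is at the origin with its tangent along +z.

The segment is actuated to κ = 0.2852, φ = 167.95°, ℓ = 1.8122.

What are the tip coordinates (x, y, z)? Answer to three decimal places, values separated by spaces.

θ = κ·ℓ = 0.2852 × 1.8122 = 0.51684 rad
ρ = (1 − cos θ)/κ = (1 − 0.86939)/0.2852 = 0.45798
z = sin θ / κ = 0.49413/0.2852 = 1.73259
x = ρ cos φ = 0.45798 × cos(167.95°) = -0.44788
y = ρ sin φ = 0.45798 × sin(167.95°) = 0.09561

-0.448 0.096 1.733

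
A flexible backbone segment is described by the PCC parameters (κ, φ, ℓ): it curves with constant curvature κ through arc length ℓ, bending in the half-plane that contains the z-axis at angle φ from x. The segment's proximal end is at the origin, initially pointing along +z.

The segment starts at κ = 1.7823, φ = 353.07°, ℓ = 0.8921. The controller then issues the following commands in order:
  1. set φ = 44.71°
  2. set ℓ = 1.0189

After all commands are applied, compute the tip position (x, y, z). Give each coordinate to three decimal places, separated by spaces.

0.496 0.491 0.544

initial: κ=1.7823, φ=353.07°, ℓ=0.8921
cmd 1: set φ=44.71° → (κ,φ,ℓ)=(1.7823,44.71°,0.8921) → tip=(0.4064,0.4023,0.5610)
cmd 2: set ℓ=1.0189 → (κ,φ,ℓ)=(1.7823,44.71°,1.0189) → tip=(0.4955,0.4905,0.5443)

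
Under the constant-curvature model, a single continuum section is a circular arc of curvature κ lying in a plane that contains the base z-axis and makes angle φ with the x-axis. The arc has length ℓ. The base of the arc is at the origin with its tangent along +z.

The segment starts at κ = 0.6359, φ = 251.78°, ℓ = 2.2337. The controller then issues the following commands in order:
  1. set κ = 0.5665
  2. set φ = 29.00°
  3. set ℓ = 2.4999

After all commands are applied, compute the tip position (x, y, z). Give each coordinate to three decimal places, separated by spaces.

1.306 0.724 1.744

initial: κ=0.6359, φ=251.78°, ℓ=2.2337
cmd 1: set κ=0.5665 → (κ,φ,ℓ)=(0.5665,251.78°,2.2337) → tip=(-0.3860,-1.1726,1.6835)
cmd 2: set φ=29.00° → (κ,φ,ℓ)=(0.5665,29.00°,2.2337) → tip=(1.0797,0.5985,1.6835)
cmd 3: set ℓ=2.4999 → (κ,φ,ℓ)=(0.5665,29.00°,2.4999) → tip=(1.3062,0.7240,1.7442)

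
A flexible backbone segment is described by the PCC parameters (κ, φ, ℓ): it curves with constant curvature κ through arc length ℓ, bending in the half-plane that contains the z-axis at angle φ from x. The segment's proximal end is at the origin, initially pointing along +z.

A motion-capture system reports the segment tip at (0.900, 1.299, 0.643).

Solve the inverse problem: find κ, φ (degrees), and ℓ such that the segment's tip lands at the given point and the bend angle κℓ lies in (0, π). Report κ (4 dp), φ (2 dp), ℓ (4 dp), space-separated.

1.0858 55.28 2.1815

ρ = √(x²+y²) = √(0.900² + 1.299²) = 1.58032
φ = atan2(y, x) mod 360° = atan2(1.299, 0.900) = 55.2842°
|p|² = ρ² + z² = 1.58032² + 0.643² = 2.91085
κ = 2ρ / |p|² = 2×1.58032 / 2.91085 = 1.08581
θ = 2·atan2(ρ, z) = 2·atan2(1.58032, 0.643) = 2.36875 rad
ℓ = θ/κ = 2.36875/1.08581 = 2.18154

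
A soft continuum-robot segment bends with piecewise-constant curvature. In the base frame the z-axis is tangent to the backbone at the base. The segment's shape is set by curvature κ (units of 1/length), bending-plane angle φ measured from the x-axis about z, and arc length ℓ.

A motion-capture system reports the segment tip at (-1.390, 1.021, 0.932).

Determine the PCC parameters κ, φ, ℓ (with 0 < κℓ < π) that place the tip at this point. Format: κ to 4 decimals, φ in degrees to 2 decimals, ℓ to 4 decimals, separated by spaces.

0.8975 143.70 2.3963

ρ = √(x²+y²) = √(-1.390² + 1.021²) = 1.72469
φ = atan2(y, x) mod 360° = atan2(1.021, -1.390) = 143.7015°
|p|² = ρ² + z² = 1.72469² + 0.932² = 3.84316
κ = 2ρ / |p|² = 2×1.72469 / 3.84316 = 0.89753
θ = 2·atan2(ρ, z) = 2·atan2(1.72469, 0.932) = 2.15072 rad
ℓ = θ/κ = 2.15072/0.89753 = 2.39626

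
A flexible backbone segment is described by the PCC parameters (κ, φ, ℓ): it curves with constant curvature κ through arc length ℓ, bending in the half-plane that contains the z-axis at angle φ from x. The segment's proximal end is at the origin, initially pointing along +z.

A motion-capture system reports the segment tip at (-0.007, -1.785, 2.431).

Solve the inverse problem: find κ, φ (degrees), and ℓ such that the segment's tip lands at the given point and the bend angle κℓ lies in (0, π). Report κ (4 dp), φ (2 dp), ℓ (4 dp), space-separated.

ρ = √(x²+y²) = √(-0.007² + -1.785²) = 1.78501
φ = atan2(y, x) mod 360° = atan2(-1.785, -0.007) = 269.7753°
|p|² = ρ² + z² = 1.78501² + 2.431² = 9.09604
κ = 2ρ / |p|² = 2×1.78501 / 9.09604 = 0.39248
θ = 2·atan2(ρ, z) = 2·atan2(1.78501, 2.431) = 1.26672 rad
ℓ = θ/κ = 1.26672/0.39248 = 3.22746

0.3925 269.78 3.2275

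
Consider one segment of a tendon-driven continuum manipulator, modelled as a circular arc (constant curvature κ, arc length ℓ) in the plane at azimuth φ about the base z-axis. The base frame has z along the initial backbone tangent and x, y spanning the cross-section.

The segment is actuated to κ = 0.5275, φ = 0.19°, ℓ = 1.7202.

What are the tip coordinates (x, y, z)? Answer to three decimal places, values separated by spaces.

0.728 0.002 1.494

θ = κ·ℓ = 0.5275 × 1.7202 = 0.90741 rad
ρ = (1 − cos θ)/κ = (1 − 0.61579)/0.5275 = 0.72836
z = sin θ / κ = 0.78791/0.5275 = 1.49367
x = ρ cos φ = 0.72836 × cos(0.19°) = 0.72835
y = ρ sin φ = 0.72836 × sin(0.19°) = 0.00242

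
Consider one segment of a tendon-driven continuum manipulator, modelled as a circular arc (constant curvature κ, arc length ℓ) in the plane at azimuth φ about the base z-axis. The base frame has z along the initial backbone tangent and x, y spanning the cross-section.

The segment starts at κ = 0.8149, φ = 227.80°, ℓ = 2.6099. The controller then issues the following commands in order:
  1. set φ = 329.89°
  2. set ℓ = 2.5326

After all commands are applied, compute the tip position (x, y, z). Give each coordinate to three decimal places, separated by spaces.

1.564 -0.907 1.081

initial: κ=0.8149, φ=227.80°, ℓ=2.6099
cmd 1: set φ=329.89° → (κ,φ,ℓ)=(0.8149,329.89°,2.6099) → tip=(1.6219,-0.9405,1.0423)
cmd 2: set ℓ=2.5326 → (κ,φ,ℓ)=(0.8149,329.89°,2.5326) → tip=(1.5640,-0.9070,1.0810)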